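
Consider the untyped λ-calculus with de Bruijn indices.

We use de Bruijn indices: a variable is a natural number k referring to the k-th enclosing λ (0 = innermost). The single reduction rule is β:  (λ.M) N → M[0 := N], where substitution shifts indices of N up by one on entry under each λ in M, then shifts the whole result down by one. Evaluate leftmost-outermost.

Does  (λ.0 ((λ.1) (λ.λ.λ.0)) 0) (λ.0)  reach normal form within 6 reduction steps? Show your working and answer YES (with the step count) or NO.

Answer: YES — reaches normal form λ.0 in 4 ≤ 6 steps

Reduction:
  start: (λ.0 ((λ.1) (λ.λ.λ.0)) 0) (λ.0)
  [1] (λ.0) ((λ.λ.0) (λ.λ.λ.0)) (λ.0)
  [2] (λ.λ.0) (λ.λ.λ.0) (λ.0)
  [3] (λ.0) (λ.0)
  [4] λ.0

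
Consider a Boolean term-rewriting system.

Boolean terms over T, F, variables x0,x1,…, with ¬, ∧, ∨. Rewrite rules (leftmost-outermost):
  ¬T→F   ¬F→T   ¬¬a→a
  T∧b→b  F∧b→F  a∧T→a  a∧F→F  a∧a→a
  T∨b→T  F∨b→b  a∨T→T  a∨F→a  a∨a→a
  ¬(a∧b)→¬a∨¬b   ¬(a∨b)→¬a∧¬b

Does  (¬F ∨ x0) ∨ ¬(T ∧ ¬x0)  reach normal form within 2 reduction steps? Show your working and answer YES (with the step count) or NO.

  start: (¬F ∨ x0) ∨ ¬(T ∧ ¬x0)
  →1  (T ∨ x0) ∨ ¬(T ∧ ¬x0)
  →2  T ∨ ¬(T ∧ ¬x0)

Answer: NO — after 2 steps the term is T ∨ ¬(T ∧ ¬x0), not yet normal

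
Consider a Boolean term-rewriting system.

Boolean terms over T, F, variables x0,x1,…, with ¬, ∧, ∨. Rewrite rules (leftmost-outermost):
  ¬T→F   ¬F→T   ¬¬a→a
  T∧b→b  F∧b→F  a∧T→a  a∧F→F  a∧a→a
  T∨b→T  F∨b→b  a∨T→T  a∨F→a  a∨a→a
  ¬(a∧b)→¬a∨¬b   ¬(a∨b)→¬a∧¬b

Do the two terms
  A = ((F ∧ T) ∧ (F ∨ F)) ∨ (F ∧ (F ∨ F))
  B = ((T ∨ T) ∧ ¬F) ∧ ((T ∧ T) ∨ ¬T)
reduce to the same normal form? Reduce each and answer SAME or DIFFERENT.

Term A:
  start: ((F ∧ T) ∧ (F ∨ F)) ∨ (F ∧ (F ∨ F))
  [1] (F ∧ (F ∨ F)) ∨ (F ∧ (F ∨ F))
  [2] F ∧ (F ∨ F)
  [3] F

Term B:
  start: ((T ∨ T) ∧ ¬F) ∧ ((T ∧ T) ∨ ¬T)
  [1] (T ∧ ¬F) ∧ ((T ∧ T) ∨ ¬T)
  [2] ¬F ∧ ((T ∧ T) ∨ ¬T)
  [3] T ∧ ((T ∧ T) ∨ ¬T)
  [4] (T ∧ T) ∨ ¬T
  [5] T ∨ ¬T
  [6] T

Answer: DIFFERENT — A ⇓ F, B ⇓ T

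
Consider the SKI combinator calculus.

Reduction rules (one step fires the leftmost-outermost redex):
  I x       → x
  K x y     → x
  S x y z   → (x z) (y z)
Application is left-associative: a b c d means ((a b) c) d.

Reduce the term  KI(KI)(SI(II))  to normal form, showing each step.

Answer: normal form = SII  (in 3 steps)

Working:
  start: KI(KI)(SI(II))
  →1  I(SI(II))
  →2  SI(II)
  →3  SII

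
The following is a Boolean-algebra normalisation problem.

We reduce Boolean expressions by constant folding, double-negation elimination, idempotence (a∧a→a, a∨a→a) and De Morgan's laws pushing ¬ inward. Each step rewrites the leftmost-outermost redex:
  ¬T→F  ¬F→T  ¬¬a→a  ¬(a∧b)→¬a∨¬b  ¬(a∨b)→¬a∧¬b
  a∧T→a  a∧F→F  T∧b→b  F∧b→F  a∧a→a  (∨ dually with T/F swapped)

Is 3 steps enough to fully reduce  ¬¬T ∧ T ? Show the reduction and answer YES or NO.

Answer: YES — reaches normal form T in 2 ≤ 3 steps

Working:
  start: ¬¬T ∧ T
  [1] ¬¬T
  [2] T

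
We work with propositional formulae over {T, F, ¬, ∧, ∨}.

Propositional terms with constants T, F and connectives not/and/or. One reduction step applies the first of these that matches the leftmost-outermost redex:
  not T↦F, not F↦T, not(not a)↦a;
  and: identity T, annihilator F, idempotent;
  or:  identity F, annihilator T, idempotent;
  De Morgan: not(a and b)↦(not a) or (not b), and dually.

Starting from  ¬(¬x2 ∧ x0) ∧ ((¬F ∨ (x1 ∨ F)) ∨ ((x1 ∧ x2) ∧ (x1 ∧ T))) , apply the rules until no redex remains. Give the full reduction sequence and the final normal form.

Answer: normal form = x2 ∨ ¬x0  (in 6 steps)

Derivation:
  start: ¬(¬x2 ∧ x0) ∧ ((¬F ∨ (x1 ∨ F)) ∨ ((x1 ∧ x2) ∧ (x1 ∧ T)))
  step 1: (¬¬x2 ∨ ¬x0) ∧ ((¬F ∨ (x1 ∨ F)) ∨ ((x1 ∧ x2) ∧ (x1 ∧ T)))
  step 2: (x2 ∨ ¬x0) ∧ ((¬F ∨ (x1 ∨ F)) ∨ ((x1 ∧ x2) ∧ (x1 ∧ T)))
  step 3: (x2 ∨ ¬x0) ∧ ((T ∨ (x1 ∨ F)) ∨ ((x1 ∧ x2) ∧ (x1 ∧ T)))
  step 4: (x2 ∨ ¬x0) ∧ (T ∨ ((x1 ∧ x2) ∧ (x1 ∧ T)))
  step 5: (x2 ∨ ¬x0) ∧ T
  step 6: x2 ∨ ¬x0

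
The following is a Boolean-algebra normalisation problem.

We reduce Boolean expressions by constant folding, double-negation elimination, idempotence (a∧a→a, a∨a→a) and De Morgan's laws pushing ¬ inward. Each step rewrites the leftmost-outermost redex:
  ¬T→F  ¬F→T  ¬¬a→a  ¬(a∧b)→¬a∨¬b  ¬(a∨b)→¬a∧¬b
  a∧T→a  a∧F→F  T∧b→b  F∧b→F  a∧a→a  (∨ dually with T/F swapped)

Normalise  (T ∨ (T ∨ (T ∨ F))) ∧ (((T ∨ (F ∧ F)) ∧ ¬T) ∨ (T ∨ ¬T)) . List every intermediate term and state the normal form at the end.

  start: (T ∨ (T ∨ (T ∨ F))) ∧ (((T ∨ (F ∧ F)) ∧ ¬T) ∨ (T ∨ ¬T))
  →1  T ∧ (((T ∨ (F ∧ F)) ∧ ¬T) ∨ (T ∨ ¬T))
  →2  ((T ∨ (F ∧ F)) ∧ ¬T) ∨ (T ∨ ¬T)
  →3  (T ∧ ¬T) ∨ (T ∨ ¬T)
  →4  ¬T ∨ (T ∨ ¬T)
  →5  F ∨ (T ∨ ¬T)
  →6  T ∨ ¬T
  →7  T

Answer: normal form = T  (in 7 steps)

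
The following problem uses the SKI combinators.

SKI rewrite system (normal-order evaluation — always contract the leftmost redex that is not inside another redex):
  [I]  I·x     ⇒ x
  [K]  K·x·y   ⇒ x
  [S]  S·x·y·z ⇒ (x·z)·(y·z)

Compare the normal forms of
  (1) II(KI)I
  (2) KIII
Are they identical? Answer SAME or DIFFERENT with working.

Answer: SAME — A ⇓ I, B ⇓ I

Working:
Term A:
  start: II(KI)I
  →1  I(KI)I
  →2  KII
  →3  I

Term B:
  start: KIII
  →1  II
  →2  I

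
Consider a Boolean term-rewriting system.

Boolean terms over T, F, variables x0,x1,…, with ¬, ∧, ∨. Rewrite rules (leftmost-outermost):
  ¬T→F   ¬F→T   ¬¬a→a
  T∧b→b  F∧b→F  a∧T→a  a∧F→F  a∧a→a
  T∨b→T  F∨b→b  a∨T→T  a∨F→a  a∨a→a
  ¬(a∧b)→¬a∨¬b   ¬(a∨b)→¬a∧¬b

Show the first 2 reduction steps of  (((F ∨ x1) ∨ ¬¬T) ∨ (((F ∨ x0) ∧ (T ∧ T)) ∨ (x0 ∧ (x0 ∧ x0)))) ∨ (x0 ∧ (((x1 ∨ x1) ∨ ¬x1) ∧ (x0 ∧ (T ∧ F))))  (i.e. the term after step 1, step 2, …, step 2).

Answer: after 2 steps: ((x1 ∨ T) ∨ (((F ∨ x0) ∧ (T ∧ T)) ∨ (x0 ∧ (x0 ∧ x0)))) ∨ (x0 ∧ (((x1 ∨ x1) ∨ ¬x1) ∧ (x0 ∧ (T ∧ F))))

Derivation:
  start: (((F ∨ x1) ∨ ¬¬T) ∨ (((F ∨ x0) ∧ (T ∧ T)) ∨ (x0 ∧ (x0 ∧ x0)))) ∨ (x0 ∧ (((x1 ∨ x1) ∨ ¬x1) ∧ (x0 ∧ (T ∧ F))))
  →1  ((x1 ∨ ¬¬T) ∨ (((F ∨ x0) ∧ (T ∧ T)) ∨ (x0 ∧ (x0 ∧ x0)))) ∨ (x0 ∧ (((x1 ∨ x1) ∨ ¬x1) ∧ (x0 ∧ (T ∧ F))))
  →2  ((x1 ∨ T) ∨ (((F ∨ x0) ∧ (T ∧ T)) ∨ (x0 ∧ (x0 ∧ x0)))) ∨ (x0 ∧ (((x1 ∨ x1) ∨ ¬x1) ∧ (x0 ∧ (T ∧ F))))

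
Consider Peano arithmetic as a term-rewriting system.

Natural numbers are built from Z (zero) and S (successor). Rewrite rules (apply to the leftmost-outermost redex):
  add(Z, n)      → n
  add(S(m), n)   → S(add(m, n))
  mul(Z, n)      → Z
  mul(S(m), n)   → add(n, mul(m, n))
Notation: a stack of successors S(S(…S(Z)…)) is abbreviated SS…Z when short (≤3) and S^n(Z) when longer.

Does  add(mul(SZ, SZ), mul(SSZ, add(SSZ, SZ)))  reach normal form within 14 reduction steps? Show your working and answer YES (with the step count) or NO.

Answer: NO — after 14 steps the term is S(S(S(S(mul(SZ, add(SSZ, SZ)))))), not yet normal

Derivation:
  start: add(mul(SZ, SZ), mul(SSZ, add(SSZ, SZ)))
  →1  add(add(SZ, mul(Z, SZ)), mul(SSZ, add(SSZ, SZ)))
  →2  add(S(add(Z, mul(Z, SZ))), mul(SSZ, add(SSZ, SZ)))
  →3  S(add(add(Z, mul(Z, SZ)), mul(SSZ, add(SSZ, SZ))))
  →4  S(add(mul(Z, SZ), mul(SSZ, add(SSZ, SZ))))
  →5  S(add(Z, mul(SSZ, add(SSZ, SZ))))
  →6  S(mul(SSZ, add(SSZ, SZ)))
  →7  S(add(add(SSZ, SZ), mul(SZ, add(SSZ, SZ))))
  →8  S(add(S(add(SZ, SZ)), mul(SZ, add(SSZ, SZ))))
  →9  S(S(add(add(SZ, SZ), mul(SZ, add(SSZ, SZ)))))
  →10  S(S(add(S(add(Z, SZ)), mul(SZ, add(SSZ, SZ)))))
  →11  S(S(S(add(add(Z, SZ), mul(SZ, add(SSZ, SZ))))))
  →12  S(S(S(add(SZ, mul(SZ, add(SSZ, SZ))))))
  →13  S(S(S(S(add(Z, mul(SZ, add(SSZ, SZ)))))))
  →14  S(S(S(S(mul(SZ, add(SSZ, SZ))))))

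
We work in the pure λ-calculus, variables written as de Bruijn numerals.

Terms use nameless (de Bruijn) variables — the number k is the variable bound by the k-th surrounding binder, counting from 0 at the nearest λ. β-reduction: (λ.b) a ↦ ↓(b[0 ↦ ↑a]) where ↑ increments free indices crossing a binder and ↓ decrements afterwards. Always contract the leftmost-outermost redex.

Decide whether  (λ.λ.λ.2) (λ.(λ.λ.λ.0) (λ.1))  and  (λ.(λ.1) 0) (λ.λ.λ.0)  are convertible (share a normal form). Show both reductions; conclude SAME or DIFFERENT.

Answer: DIFFERENT — A ⇓ λ.λ.λ.λ.λ.0, B ⇓ λ.λ.λ.0

Working:
Term A:
  start: (λ.λ.λ.2) (λ.(λ.λ.λ.0) (λ.1))
  step 1: λ.λ.λ.(λ.λ.λ.0) (λ.1)
  step 2: λ.λ.λ.λ.λ.0

Term B:
  start: (λ.(λ.1) 0) (λ.λ.λ.0)
  step 1: (λ.λ.λ.λ.0) (λ.λ.λ.0)
  step 2: λ.λ.λ.0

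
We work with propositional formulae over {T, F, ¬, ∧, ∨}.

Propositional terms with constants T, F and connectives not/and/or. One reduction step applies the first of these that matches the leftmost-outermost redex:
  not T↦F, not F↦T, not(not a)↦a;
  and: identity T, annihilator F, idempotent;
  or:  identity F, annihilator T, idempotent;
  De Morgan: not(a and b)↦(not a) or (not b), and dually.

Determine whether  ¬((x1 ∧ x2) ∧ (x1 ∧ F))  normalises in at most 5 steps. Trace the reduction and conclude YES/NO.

Answer: NO — after 5 steps the term is (¬x1 ∨ ¬x2) ∨ T, not yet normal

Derivation:
  start: ¬((x1 ∧ x2) ∧ (x1 ∧ F))
  [1] ¬(x1 ∧ x2) ∨ ¬(x1 ∧ F)
  [2] (¬x1 ∨ ¬x2) ∨ ¬(x1 ∧ F)
  [3] (¬x1 ∨ ¬x2) ∨ (¬x1 ∨ ¬F)
  [4] (¬x1 ∨ ¬x2) ∨ (¬x1 ∨ T)
  [5] (¬x1 ∨ ¬x2) ∨ T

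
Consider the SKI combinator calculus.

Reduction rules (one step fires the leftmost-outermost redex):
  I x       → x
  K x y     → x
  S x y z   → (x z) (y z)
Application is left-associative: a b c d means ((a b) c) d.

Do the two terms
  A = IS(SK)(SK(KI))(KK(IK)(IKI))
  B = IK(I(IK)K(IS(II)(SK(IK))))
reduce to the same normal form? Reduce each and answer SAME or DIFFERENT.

Term A:
  start: IS(SK)(SK(KI))(KK(IK)(IKI))
  [1] S(SK)(SK(KI))(KK(IK)(IKI))
  [2] SK(KK(IK)(IKI))(SK(KI)(KK(IK)(IKI)))
  [3] K(SK(KI)(KK(IK)(IKI)))(KK(IK)(IKI)(SK(KI)(KK(IK)(IKI))))
  [4] SK(KI)(KK(IK)(IKI))
  [5] K(KK(IK)(IKI))(KI(KK(IK)(IKI)))
  [6] KK(IK)(IKI)
  [7] K(IKI)
  [8] K(KI)

Term B:
  start: IK(I(IK)K(IS(II)(SK(IK))))
  [1] K(I(IK)K(IS(II)(SK(IK))))
  [2] K(IKK(IS(II)(SK(IK))))
  [3] K(KK(IS(II)(SK(IK))))
  [4] KK

Answer: DIFFERENT — A ⇓ K(KI), B ⇓ KK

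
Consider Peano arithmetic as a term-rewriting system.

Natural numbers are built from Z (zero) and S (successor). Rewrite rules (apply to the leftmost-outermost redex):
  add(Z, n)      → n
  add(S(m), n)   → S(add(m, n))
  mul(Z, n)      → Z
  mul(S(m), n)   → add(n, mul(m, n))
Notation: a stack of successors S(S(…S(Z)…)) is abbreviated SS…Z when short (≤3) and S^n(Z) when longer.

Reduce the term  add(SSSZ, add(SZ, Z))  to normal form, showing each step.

  start: add(SSSZ, add(SZ, Z))
  step 1: S(add(SSZ, add(SZ, Z)))
  step 2: S(S(add(SZ, add(SZ, Z))))
  step 3: S(S(S(add(Z, add(SZ, Z)))))
  step 4: S(S(S(add(SZ, Z))))
  step 5: S(S(S(S(add(Z, Z)))))
  step 6: S^4(Z)

Answer: normal form = S^4(Z)  (in 6 steps)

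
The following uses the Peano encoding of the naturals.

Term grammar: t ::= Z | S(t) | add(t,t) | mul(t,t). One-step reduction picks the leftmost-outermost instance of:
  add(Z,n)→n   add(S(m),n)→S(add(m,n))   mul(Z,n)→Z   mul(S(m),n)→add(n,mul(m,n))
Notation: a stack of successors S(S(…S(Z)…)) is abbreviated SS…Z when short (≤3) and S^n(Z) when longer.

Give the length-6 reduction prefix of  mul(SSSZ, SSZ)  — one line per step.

Answer: after 6 steps: S(S(S(add(SZ, mul(SZ, SSZ)))))

Reduction:
  start: mul(SSSZ, SSZ)
  →1  add(SSZ, mul(SSZ, SSZ))
  →2  S(add(SZ, mul(SSZ, SSZ)))
  →3  S(S(add(Z, mul(SSZ, SSZ))))
  →4  S(S(mul(SSZ, SSZ)))
  →5  S(S(add(SSZ, mul(SZ, SSZ))))
  →6  S(S(S(add(SZ, mul(SZ, SSZ)))))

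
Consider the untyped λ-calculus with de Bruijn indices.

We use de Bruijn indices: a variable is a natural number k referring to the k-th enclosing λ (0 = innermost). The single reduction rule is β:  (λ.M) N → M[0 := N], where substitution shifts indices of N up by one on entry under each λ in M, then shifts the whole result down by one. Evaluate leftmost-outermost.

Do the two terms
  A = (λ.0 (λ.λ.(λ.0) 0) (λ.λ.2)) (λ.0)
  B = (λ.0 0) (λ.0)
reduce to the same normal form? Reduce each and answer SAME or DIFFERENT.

Answer: SAME — A ⇓ λ.0, B ⇓ λ.0

Reduction:
Term A:
  start: (λ.0 (λ.λ.(λ.0) 0) (λ.λ.2)) (λ.0)
  [1] (λ.0) (λ.λ.(λ.0) 0) (λ.λ.λ.0)
  [2] (λ.λ.(λ.0) 0) (λ.λ.λ.0)
  [3] λ.(λ.0) 0
  [4] λ.0

Term B:
  start: (λ.0 0) (λ.0)
  [1] (λ.0) (λ.0)
  [2] λ.0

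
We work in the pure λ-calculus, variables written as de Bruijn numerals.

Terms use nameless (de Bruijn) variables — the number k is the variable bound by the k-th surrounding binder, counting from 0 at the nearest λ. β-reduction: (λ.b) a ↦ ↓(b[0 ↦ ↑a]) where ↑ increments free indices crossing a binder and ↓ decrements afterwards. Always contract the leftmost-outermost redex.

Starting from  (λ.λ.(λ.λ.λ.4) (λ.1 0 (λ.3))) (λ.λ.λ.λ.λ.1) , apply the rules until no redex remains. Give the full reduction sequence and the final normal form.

Answer: normal form = λ.λ.λ.λ.λ.λ.λ.λ.1  (in 2 steps)

Derivation:
  start: (λ.λ.(λ.λ.λ.4) (λ.1 0 (λ.3))) (λ.λ.λ.λ.λ.1)
  step 1: λ.(λ.λ.λ.λ.λ.λ.λ.λ.1) (λ.1 0 (λ.λ.λ.λ.λ.λ.1))
  step 2: λ.λ.λ.λ.λ.λ.λ.λ.1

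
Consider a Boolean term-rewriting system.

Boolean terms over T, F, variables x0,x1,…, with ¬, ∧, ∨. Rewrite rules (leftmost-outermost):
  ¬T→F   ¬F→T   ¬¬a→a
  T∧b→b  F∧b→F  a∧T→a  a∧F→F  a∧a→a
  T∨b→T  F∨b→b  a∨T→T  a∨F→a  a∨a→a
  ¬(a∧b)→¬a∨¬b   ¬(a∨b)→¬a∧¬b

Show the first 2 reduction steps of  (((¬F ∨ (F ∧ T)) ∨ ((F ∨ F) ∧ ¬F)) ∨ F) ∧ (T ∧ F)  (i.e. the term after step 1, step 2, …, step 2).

  start: (((¬F ∨ (F ∧ T)) ∨ ((F ∨ F) ∧ ¬F)) ∨ F) ∧ (T ∧ F)
  step 1: ((¬F ∨ (F ∧ T)) ∨ ((F ∨ F) ∧ ¬F)) ∧ (T ∧ F)
  step 2: ((T ∨ (F ∧ T)) ∨ ((F ∨ F) ∧ ¬F)) ∧ (T ∧ F)

Answer: after 2 steps: ((T ∨ (F ∧ T)) ∨ ((F ∨ F) ∧ ¬F)) ∧ (T ∧ F)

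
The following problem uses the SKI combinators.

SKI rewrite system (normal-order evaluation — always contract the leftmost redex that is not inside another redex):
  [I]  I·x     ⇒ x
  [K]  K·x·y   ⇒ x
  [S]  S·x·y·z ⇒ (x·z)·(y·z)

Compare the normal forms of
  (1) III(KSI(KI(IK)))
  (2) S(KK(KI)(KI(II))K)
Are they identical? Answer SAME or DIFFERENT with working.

Term A:
  start: III(KSI(KI(IK)))
  [1] II(KSI(KI(IK)))
  [2] I(KSI(KI(IK)))
  [3] KSI(KI(IK))
  [4] S(KI(IK))
  [5] SI

Term B:
  start: S(KK(KI)(KI(II))K)
  [1] S(K(KI(II))K)
  [2] S(KI(II))
  [3] SI

Answer: SAME — A ⇓ SI, B ⇓ SI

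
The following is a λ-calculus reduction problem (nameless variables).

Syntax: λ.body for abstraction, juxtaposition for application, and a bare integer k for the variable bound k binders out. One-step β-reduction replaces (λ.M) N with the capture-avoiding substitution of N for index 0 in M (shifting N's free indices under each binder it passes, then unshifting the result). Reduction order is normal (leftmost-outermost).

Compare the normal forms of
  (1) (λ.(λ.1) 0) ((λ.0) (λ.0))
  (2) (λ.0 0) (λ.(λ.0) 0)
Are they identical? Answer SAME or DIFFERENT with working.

Term A:
  start: (λ.(λ.1) 0) ((λ.0) (λ.0))
  →1  (λ.(λ.0) (λ.0)) ((λ.0) (λ.0))
  →2  (λ.0) (λ.0)
  →3  λ.0

Term B:
  start: (λ.0 0) (λ.(λ.0) 0)
  →1  (λ.(λ.0) 0) (λ.(λ.0) 0)
  →2  (λ.0) (λ.(λ.0) 0)
  →3  λ.(λ.0) 0
  →4  λ.0

Answer: SAME — A ⇓ λ.0, B ⇓ λ.0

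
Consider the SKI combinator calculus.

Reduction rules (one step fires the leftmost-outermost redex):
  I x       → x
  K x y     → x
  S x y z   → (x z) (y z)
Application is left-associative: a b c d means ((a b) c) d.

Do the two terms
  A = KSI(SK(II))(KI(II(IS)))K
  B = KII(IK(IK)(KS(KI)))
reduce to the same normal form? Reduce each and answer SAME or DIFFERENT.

Answer: DIFFERENT — A ⇓ KK, B ⇓ K

Working:
Term A:
  start: KSI(SK(II))(KI(II(IS)))K
  [1] S(SK(II))(KI(II(IS)))K
  [2] SK(II)K(KI(II(IS))K)
  [3] KK(IIK)(KI(II(IS))K)
  [4] K(KI(II(IS))K)
  [5] K(IK)
  [6] KK

Term B:
  start: KII(IK(IK)(KS(KI)))
  [1] I(IK(IK)(KS(KI)))
  [2] IK(IK)(KS(KI))
  [3] K(IK)(KS(KI))
  [4] IK
  [5] K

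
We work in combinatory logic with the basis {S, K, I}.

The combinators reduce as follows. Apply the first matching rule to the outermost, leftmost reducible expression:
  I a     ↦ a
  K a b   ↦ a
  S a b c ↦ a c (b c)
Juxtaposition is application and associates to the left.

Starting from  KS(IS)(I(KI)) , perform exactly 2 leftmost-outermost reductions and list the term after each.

Answer: after 2 steps: S(KI)

Reduction:
  start: KS(IS)(I(KI))
  →1  S(I(KI))
  →2  S(KI)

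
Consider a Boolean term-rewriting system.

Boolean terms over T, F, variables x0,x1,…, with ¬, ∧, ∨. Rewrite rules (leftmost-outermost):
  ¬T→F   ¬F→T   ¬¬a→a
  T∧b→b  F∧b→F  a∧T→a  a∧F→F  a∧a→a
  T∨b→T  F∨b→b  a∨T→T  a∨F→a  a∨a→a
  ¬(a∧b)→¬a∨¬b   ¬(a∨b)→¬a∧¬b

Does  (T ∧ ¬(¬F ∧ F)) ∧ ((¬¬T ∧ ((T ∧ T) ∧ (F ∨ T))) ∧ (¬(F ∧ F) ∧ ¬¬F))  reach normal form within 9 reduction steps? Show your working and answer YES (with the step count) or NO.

Answer: NO — after 9 steps the term is (T ∧ (F ∨ T)) ∧ (¬(F ∧ F) ∧ ¬¬F), not yet normal

Reduction:
  start: (T ∧ ¬(¬F ∧ F)) ∧ ((¬¬T ∧ ((T ∧ T) ∧ (F ∨ T))) ∧ (¬(F ∧ F) ∧ ¬¬F))
  step 1: ¬(¬F ∧ F) ∧ ((¬¬T ∧ ((T ∧ T) ∧ (F ∨ T))) ∧ (¬(F ∧ F) ∧ ¬¬F))
  step 2: (¬¬F ∨ ¬F) ∧ ((¬¬T ∧ ((T ∧ T) ∧ (F ∨ T))) ∧ (¬(F ∧ F) ∧ ¬¬F))
  step 3: (F ∨ ¬F) ∧ ((¬¬T ∧ ((T ∧ T) ∧ (F ∨ T))) ∧ (¬(F ∧ F) ∧ ¬¬F))
  step 4: ¬F ∧ ((¬¬T ∧ ((T ∧ T) ∧ (F ∨ T))) ∧ (¬(F ∧ F) ∧ ¬¬F))
  step 5: T ∧ ((¬¬T ∧ ((T ∧ T) ∧ (F ∨ T))) ∧ (¬(F ∧ F) ∧ ¬¬F))
  step 6: (¬¬T ∧ ((T ∧ T) ∧ (F ∨ T))) ∧ (¬(F ∧ F) ∧ ¬¬F)
  step 7: (T ∧ ((T ∧ T) ∧ (F ∨ T))) ∧ (¬(F ∧ F) ∧ ¬¬F)
  step 8: ((T ∧ T) ∧ (F ∨ T)) ∧ (¬(F ∧ F) ∧ ¬¬F)
  step 9: (T ∧ (F ∨ T)) ∧ (¬(F ∧ F) ∧ ¬¬F)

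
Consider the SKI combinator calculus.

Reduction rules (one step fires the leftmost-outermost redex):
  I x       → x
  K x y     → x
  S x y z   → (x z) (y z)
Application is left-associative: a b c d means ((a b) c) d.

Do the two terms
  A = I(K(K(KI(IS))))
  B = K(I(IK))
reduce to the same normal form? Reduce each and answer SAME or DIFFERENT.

Term A:
  start: I(K(K(KI(IS))))
  [1] K(K(KI(IS)))
  [2] K(KI)

Term B:
  start: K(I(IK))
  [1] K(IK)
  [2] KK

Answer: DIFFERENT — A ⇓ K(KI), B ⇓ KK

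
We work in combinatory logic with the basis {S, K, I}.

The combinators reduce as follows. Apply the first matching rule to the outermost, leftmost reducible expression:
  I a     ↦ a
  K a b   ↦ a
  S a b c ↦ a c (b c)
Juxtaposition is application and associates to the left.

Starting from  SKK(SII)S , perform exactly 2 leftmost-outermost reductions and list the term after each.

Answer: after 2 steps: SIIS

Derivation:
  start: SKK(SII)S
  [1] K(SII)(K(SII))S
  [2] SIIS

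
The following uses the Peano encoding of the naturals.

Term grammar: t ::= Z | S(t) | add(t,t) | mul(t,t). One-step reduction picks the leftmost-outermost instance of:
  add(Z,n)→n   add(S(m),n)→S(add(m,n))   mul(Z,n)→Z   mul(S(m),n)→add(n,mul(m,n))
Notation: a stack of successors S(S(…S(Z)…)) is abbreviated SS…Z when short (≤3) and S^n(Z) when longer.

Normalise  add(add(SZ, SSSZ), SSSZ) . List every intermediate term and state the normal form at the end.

  start: add(add(SZ, SSSZ), SSSZ)
  →1  add(S(add(Z, SSSZ)), SSSZ)
  →2  S(add(add(Z, SSSZ), SSSZ))
  →3  S(add(SSSZ, SSSZ))
  →4  S(S(add(SSZ, SSSZ)))
  →5  S(S(S(add(SZ, SSSZ))))
  →6  S(S(S(S(add(Z, SSSZ)))))
  →7  S^7(Z)

Answer: normal form = S^7(Z)  (in 7 steps)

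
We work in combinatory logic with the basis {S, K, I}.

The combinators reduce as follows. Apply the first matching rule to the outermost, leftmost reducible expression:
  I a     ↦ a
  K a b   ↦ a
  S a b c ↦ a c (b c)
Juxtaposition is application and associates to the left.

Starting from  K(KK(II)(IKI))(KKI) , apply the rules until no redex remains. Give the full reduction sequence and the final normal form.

Answer: normal form = K(KI)  (in 3 steps)

Working:
  start: K(KK(II)(IKI))(KKI)
  step 1: KK(II)(IKI)
  step 2: K(IKI)
  step 3: K(KI)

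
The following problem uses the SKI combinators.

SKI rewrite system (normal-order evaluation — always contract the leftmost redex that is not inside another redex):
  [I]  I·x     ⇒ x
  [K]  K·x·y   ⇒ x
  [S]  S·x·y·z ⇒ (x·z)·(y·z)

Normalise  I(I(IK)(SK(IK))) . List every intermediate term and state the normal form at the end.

Answer: normal form = K(SKK)  (in 4 steps)

Reduction:
  start: I(I(IK)(SK(IK)))
  →1  I(IK)(SK(IK))
  →2  IK(SK(IK))
  →3  K(SK(IK))
  →4  K(SKK)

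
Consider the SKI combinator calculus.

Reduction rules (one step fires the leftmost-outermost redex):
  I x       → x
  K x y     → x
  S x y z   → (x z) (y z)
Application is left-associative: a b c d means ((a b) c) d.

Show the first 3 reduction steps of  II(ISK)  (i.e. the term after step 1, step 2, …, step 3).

Answer: after 3 steps: SK

Reduction:
  start: II(ISK)
  step 1: I(ISK)
  step 2: ISK
  step 3: SK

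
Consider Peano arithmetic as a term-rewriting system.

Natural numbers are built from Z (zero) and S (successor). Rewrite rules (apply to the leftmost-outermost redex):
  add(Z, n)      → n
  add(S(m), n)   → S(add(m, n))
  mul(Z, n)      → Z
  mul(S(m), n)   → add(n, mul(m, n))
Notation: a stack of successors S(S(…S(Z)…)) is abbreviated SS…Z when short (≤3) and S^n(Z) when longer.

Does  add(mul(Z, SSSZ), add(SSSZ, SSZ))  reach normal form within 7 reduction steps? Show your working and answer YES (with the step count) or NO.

  start: add(mul(Z, SSSZ), add(SSSZ, SSZ))
  [1] add(Z, add(SSSZ, SSZ))
  [2] add(SSSZ, SSZ)
  [3] S(add(SSZ, SSZ))
  [4] S(S(add(SZ, SSZ)))
  [5] S(S(S(add(Z, SSZ))))
  [6] S^5(Z)

Answer: YES — reaches normal form S^5(Z) in 6 ≤ 7 steps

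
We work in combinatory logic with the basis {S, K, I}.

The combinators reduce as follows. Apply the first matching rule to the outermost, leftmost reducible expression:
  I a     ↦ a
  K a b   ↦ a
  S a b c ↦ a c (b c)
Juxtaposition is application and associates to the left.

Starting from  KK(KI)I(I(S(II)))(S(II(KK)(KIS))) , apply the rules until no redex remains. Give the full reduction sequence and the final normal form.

Answer: normal form = SK  (in 6 steps)

Derivation:
  start: KK(KI)I(I(S(II)))(S(II(KK)(KIS)))
  step 1: KI(I(S(II)))(S(II(KK)(KIS)))
  step 2: I(S(II(KK)(KIS)))
  step 3: S(II(KK)(KIS))
  step 4: S(I(KK)(KIS))
  step 5: S(KK(KIS))
  step 6: SK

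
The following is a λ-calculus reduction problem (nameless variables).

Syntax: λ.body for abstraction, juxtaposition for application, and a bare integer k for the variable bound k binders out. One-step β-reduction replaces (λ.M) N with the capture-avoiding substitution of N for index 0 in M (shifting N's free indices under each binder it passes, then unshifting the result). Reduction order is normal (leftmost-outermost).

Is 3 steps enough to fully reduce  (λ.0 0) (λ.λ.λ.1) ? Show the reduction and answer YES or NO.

Answer: YES — reaches normal form λ.λ.1 in 2 ≤ 3 steps

Reduction:
  start: (λ.0 0) (λ.λ.λ.1)
  step 1: (λ.λ.λ.1) (λ.λ.λ.1)
  step 2: λ.λ.1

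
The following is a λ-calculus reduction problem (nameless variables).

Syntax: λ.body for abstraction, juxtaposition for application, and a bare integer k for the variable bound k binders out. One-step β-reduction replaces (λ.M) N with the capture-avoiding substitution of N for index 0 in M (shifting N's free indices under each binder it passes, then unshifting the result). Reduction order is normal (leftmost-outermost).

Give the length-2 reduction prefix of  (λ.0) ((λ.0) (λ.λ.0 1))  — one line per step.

  start: (λ.0) ((λ.0) (λ.λ.0 1))
  [1] (λ.0) (λ.λ.0 1)
  [2] λ.λ.0 1

Answer: after 2 steps: λ.λ.0 1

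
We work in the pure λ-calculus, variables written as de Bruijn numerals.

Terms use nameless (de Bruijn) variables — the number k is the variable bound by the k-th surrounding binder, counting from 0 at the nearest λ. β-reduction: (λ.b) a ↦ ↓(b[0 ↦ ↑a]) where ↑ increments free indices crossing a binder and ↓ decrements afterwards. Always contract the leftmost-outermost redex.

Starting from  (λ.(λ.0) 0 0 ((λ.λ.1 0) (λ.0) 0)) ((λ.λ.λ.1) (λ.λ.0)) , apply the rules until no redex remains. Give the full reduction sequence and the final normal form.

Answer: normal form = λ.λ.1  (in 6 steps)

Working:
  start: (λ.(λ.0) 0 0 ((λ.λ.1 0) (λ.0) 0)) ((λ.λ.λ.1) (λ.λ.0))
  [1] (λ.0) ((λ.λ.λ.1) (λ.λ.0)) ((λ.λ.λ.1) (λ.λ.0)) ((λ.λ.1 0) (λ.0) ((λ.λ.λ.1) (λ.λ.0)))
  [2] (λ.λ.λ.1) (λ.λ.0) ((λ.λ.λ.1) (λ.λ.0)) ((λ.λ.1 0) (λ.0) ((λ.λ.λ.1) (λ.λ.0)))
  [3] (λ.λ.1) ((λ.λ.λ.1) (λ.λ.0)) ((λ.λ.1 0) (λ.0) ((λ.λ.λ.1) (λ.λ.0)))
  [4] (λ.(λ.λ.λ.1) (λ.λ.0)) ((λ.λ.1 0) (λ.0) ((λ.λ.λ.1) (λ.λ.0)))
  [5] (λ.λ.λ.1) (λ.λ.0)
  [6] λ.λ.1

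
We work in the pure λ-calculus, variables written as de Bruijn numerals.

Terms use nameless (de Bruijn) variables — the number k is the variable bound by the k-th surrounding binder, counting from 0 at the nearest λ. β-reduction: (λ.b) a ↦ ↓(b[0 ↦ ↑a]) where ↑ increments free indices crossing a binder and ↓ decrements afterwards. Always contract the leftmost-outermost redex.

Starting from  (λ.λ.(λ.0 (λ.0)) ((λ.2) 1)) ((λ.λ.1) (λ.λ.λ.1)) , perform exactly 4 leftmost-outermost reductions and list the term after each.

  start: (λ.λ.(λ.0 (λ.0)) ((λ.2) 1)) ((λ.λ.1) (λ.λ.λ.1))
  [1] λ.(λ.0 (λ.0)) ((λ.(λ.λ.1) (λ.λ.λ.1)) ((λ.λ.1) (λ.λ.λ.1)))
  [2] λ.(λ.(λ.λ.1) (λ.λ.λ.1)) ((λ.λ.1) (λ.λ.λ.1)) (λ.0)
  [3] λ.(λ.λ.1) (λ.λ.λ.1) (λ.0)
  [4] λ.(λ.λ.λ.λ.1) (λ.0)

Answer: after 4 steps: λ.(λ.λ.λ.λ.1) (λ.0)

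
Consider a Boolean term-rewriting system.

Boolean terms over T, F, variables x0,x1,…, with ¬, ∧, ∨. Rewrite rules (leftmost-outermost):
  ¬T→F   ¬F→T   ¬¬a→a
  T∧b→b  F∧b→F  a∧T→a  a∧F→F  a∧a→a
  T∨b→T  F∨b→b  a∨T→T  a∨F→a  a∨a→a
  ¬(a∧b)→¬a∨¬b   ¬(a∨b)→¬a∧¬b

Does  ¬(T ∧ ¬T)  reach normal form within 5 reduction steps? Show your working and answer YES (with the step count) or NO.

Answer: YES — reaches normal form T in 4 ≤ 5 steps

Derivation:
  start: ¬(T ∧ ¬T)
  step 1: ¬T ∨ ¬¬T
  step 2: F ∨ ¬¬T
  step 3: ¬¬T
  step 4: T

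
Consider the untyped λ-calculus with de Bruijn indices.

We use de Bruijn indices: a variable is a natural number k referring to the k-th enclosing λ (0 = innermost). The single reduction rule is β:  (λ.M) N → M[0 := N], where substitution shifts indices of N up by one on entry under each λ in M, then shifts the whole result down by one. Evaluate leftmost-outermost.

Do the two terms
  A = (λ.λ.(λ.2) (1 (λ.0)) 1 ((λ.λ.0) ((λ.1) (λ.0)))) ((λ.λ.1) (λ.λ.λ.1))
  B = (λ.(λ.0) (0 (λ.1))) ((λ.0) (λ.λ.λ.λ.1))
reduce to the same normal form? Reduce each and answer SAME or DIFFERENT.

Term A:
  start: (λ.λ.(λ.2) (1 (λ.0)) 1 ((λ.λ.0) ((λ.1) (λ.0)))) ((λ.λ.1) (λ.λ.λ.1))
  step 1: λ.(λ.(λ.λ.1) (λ.λ.λ.1)) ((λ.λ.1) (λ.λ.λ.1) (λ.0)) ((λ.λ.1) (λ.λ.λ.1)) ((λ.λ.0) ((λ.1) (λ.0)))
  step 2: λ.(λ.λ.1) (λ.λ.λ.1) ((λ.λ.1) (λ.λ.λ.1)) ((λ.λ.0) ((λ.1) (λ.0)))
  step 3: λ.(λ.λ.λ.λ.1) ((λ.λ.1) (λ.λ.λ.1)) ((λ.λ.0) ((λ.1) (λ.0)))
  step 4: λ.(λ.λ.λ.1) ((λ.λ.0) ((λ.1) (λ.0)))
  step 5: λ.λ.λ.1

Term B:
  start: (λ.(λ.0) (0 (λ.1))) ((λ.0) (λ.λ.λ.λ.1))
  step 1: (λ.0) ((λ.0) (λ.λ.λ.λ.1) (λ.(λ.0) (λ.λ.λ.λ.1)))
  step 2: (λ.0) (λ.λ.λ.λ.1) (λ.(λ.0) (λ.λ.λ.λ.1))
  step 3: (λ.λ.λ.λ.1) (λ.(λ.0) (λ.λ.λ.λ.1))
  step 4: λ.λ.λ.1

Answer: SAME — A ⇓ λ.λ.λ.1, B ⇓ λ.λ.λ.1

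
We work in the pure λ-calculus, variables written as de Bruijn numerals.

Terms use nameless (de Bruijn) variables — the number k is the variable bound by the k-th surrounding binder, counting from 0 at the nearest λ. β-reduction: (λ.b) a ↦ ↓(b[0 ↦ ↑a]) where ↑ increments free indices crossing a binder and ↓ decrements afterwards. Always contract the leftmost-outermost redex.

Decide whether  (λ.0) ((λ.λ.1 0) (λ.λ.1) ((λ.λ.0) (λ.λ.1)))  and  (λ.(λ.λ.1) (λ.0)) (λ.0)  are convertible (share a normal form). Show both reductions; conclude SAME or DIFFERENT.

Answer: SAME — A ⇓ λ.λ.0, B ⇓ λ.λ.0

Derivation:
Term A:
  start: (λ.0) ((λ.λ.1 0) (λ.λ.1) ((λ.λ.0) (λ.λ.1)))
  step 1: (λ.λ.1 0) (λ.λ.1) ((λ.λ.0) (λ.λ.1))
  step 2: (λ.(λ.λ.1) 0) ((λ.λ.0) (λ.λ.1))
  step 3: (λ.λ.1) ((λ.λ.0) (λ.λ.1))
  step 4: λ.(λ.λ.0) (λ.λ.1)
  step 5: λ.λ.0

Term B:
  start: (λ.(λ.λ.1) (λ.0)) (λ.0)
  step 1: (λ.λ.1) (λ.0)
  step 2: λ.λ.0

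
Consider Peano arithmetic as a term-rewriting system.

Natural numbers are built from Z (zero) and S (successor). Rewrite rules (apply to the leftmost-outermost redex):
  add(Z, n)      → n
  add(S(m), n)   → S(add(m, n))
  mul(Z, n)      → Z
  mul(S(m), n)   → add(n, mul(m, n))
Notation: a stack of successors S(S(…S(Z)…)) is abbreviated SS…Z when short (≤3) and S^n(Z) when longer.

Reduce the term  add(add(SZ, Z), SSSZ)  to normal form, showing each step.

Answer: normal form = S^4(Z)  (in 4 steps)

Working:
  start: add(add(SZ, Z), SSSZ)
  step 1: add(S(add(Z, Z)), SSSZ)
  step 2: S(add(add(Z, Z), SSSZ))
  step 3: S(add(Z, SSSZ))
  step 4: S^4(Z)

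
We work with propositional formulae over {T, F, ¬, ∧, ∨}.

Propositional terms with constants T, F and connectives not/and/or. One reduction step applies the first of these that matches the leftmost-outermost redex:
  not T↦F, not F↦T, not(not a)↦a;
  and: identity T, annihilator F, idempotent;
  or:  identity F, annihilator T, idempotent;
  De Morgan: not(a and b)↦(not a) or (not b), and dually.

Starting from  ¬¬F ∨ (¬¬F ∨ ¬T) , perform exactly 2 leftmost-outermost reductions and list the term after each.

Answer: after 2 steps: ¬¬F ∨ ¬T

Reduction:
  start: ¬¬F ∨ (¬¬F ∨ ¬T)
  →1  F ∨ (¬¬F ∨ ¬T)
  →2  ¬¬F ∨ ¬T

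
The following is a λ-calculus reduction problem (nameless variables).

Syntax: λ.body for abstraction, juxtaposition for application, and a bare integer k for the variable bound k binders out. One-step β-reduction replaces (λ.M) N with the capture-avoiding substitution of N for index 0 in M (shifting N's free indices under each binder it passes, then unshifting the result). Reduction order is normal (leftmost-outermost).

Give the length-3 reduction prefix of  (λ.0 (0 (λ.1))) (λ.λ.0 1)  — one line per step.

  start: (λ.0 (0 (λ.1))) (λ.λ.0 1)
  step 1: (λ.λ.0 1) ((λ.λ.0 1) (λ.λ.λ.0 1))
  step 2: λ.0 ((λ.λ.0 1) (λ.λ.λ.0 1))
  step 3: λ.0 (λ.0 (λ.λ.λ.0 1))

Answer: after 3 steps: λ.0 (λ.0 (λ.λ.λ.0 1))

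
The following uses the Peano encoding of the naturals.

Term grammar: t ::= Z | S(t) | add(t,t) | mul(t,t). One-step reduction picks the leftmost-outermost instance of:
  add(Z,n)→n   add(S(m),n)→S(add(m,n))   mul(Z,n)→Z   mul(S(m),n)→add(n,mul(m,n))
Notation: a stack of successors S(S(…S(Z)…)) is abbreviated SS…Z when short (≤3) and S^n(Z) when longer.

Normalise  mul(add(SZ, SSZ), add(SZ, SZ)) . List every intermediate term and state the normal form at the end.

Answer: normal form = S^6(Z)  (in 21 steps)

Reduction:
  start: mul(add(SZ, SSZ), add(SZ, SZ))
  step 1: mul(S(add(Z, SSZ)), add(SZ, SZ))
  step 2: add(add(SZ, SZ), mul(add(Z, SSZ), add(SZ, SZ)))
  step 3: add(S(add(Z, SZ)), mul(add(Z, SSZ), add(SZ, SZ)))
  step 4: S(add(add(Z, SZ), mul(add(Z, SSZ), add(SZ, SZ))))
  step 5: S(add(SZ, mul(add(Z, SSZ), add(SZ, SZ))))
  step 6: S(S(add(Z, mul(add(Z, SSZ), add(SZ, SZ)))))
  step 7: S(S(mul(add(Z, SSZ), add(SZ, SZ))))
  step 8: S(S(mul(SSZ, add(SZ, SZ))))
  step 9: S(S(add(add(SZ, SZ), mul(SZ, add(SZ, SZ)))))
  step 10: S(S(add(S(add(Z, SZ)), mul(SZ, add(SZ, SZ)))))
  step 11: S(S(S(add(add(Z, SZ), mul(SZ, add(SZ, SZ))))))
  step 12: S(S(S(add(SZ, mul(SZ, add(SZ, SZ))))))
  step 13: S(S(S(S(add(Z, mul(SZ, add(SZ, SZ)))))))
  step 14: S(S(S(S(mul(SZ, add(SZ, SZ))))))
  step 15: S(S(S(S(add(add(SZ, SZ), mul(Z, add(SZ, SZ)))))))
  step 16: S(S(S(S(add(S(add(Z, SZ)), mul(Z, add(SZ, SZ)))))))
  step 17: S(S(S(S(S(add(add(Z, SZ), mul(Z, add(SZ, SZ))))))))
  step 18: S(S(S(S(S(add(SZ, mul(Z, add(SZ, SZ))))))))
  step 19: S(S(S(S(S(S(add(Z, mul(Z, add(SZ, SZ)))))))))
  step 20: S(S(S(S(S(S(mul(Z, add(SZ, SZ))))))))
  step 21: S^6(Z)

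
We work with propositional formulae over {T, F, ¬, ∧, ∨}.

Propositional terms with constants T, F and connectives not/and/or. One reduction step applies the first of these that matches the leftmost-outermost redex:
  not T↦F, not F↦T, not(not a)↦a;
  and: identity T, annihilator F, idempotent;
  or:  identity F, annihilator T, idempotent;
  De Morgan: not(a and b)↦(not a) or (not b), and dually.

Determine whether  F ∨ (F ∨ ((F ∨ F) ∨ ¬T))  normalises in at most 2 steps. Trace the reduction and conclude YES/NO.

Answer: NO — after 2 steps the term is (F ∨ F) ∨ ¬T, not yet normal

Working:
  start: F ∨ (F ∨ ((F ∨ F) ∨ ¬T))
  →1  F ∨ ((F ∨ F) ∨ ¬T)
  →2  (F ∨ F) ∨ ¬T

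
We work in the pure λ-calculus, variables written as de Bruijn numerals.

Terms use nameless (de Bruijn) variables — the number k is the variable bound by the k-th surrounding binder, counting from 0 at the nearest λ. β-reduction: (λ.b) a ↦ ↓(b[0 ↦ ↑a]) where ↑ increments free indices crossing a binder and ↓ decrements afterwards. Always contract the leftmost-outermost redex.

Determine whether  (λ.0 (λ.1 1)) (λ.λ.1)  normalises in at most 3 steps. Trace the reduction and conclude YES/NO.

  start: (λ.0 (λ.1 1)) (λ.λ.1)
  →1  (λ.λ.1) (λ.(λ.λ.1) (λ.λ.1))
  →2  λ.λ.(λ.λ.1) (λ.λ.1)
  →3  λ.λ.λ.λ.λ.1

Answer: YES — reaches normal form λ.λ.λ.λ.λ.1 in 3 ≤ 3 steps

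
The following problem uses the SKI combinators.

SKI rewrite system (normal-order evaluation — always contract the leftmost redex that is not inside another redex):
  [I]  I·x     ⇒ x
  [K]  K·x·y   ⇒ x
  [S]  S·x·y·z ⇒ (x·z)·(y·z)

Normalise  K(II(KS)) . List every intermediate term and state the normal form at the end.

  start: K(II(KS))
  →1  K(I(KS))
  →2  K(KS)

Answer: normal form = K(KS)  (in 2 steps)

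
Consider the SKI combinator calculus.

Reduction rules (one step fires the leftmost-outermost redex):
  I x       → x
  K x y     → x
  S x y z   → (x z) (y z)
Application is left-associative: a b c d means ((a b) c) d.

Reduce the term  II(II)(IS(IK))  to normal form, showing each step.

Answer: normal form = SK  (in 6 steps)

Reduction:
  start: II(II)(IS(IK))
  →1  I(II)(IS(IK))
  →2  II(IS(IK))
  →3  I(IS(IK))
  →4  IS(IK)
  →5  S(IK)
  →6  SK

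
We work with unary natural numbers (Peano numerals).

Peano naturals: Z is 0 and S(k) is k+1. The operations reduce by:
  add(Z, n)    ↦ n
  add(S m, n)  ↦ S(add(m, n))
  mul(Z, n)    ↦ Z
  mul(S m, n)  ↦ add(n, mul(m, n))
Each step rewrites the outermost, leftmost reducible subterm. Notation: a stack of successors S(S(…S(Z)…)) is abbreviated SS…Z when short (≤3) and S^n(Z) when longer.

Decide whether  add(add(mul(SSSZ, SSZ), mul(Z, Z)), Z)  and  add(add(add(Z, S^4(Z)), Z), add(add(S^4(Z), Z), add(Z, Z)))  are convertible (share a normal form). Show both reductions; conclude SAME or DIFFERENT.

Answer: DIFFERENT — A ⇓ S^6(Z), B ⇓ S^8(Z)

Derivation:
Term A:
  start: add(add(mul(SSSZ, SSZ), mul(Z, Z)), Z)
  [1] add(add(add(SSZ, mul(SSZ, SSZ)), mul(Z, Z)), Z)
  [2] add(add(S(add(SZ, mul(SSZ, SSZ))), mul(Z, Z)), Z)
  [3] add(S(add(add(SZ, mul(SSZ, SSZ)), mul(Z, Z))), Z)
  [4] S(add(add(add(SZ, mul(SSZ, SSZ)), mul(Z, Z)), Z))
  [5] S(add(add(S(add(Z, mul(SSZ, SSZ))), mul(Z, Z)), Z))
  [6] S(add(S(add(add(Z, mul(SSZ, SSZ)), mul(Z, Z))), Z))
  [7] S(S(add(add(add(Z, mul(SSZ, SSZ)), mul(Z, Z)), Z)))
  [8] S(S(add(add(mul(SSZ, SSZ), mul(Z, Z)), Z)))
  [9] S(S(add(add(add(SSZ, mul(SZ, SSZ)), mul(Z, Z)), Z)))
  [10] S(S(add(add(S(add(SZ, mul(SZ, SSZ))), mul(Z, Z)), Z)))
  [11] S(S(add(S(add(add(SZ, mul(SZ, SSZ)), mul(Z, Z))), Z)))
  [12] S(S(S(add(add(add(SZ, mul(SZ, SSZ)), mul(Z, Z)), Z))))
  [13] S(S(S(add(add(S(add(Z, mul(SZ, SSZ))), mul(Z, Z)), Z))))
  [14] S(S(S(add(S(add(add(Z, mul(SZ, SSZ)), mul(Z, Z))), Z))))
  [15] S(S(S(S(add(add(add(Z, mul(SZ, SSZ)), mul(Z, Z)), Z)))))
  [16] S(S(S(S(add(add(mul(SZ, SSZ), mul(Z, Z)), Z)))))
  [17] S(S(S(S(add(add(add(SSZ, mul(Z, SSZ)), mul(Z, Z)), Z)))))
  [18] S(S(S(S(add(add(S(add(SZ, mul(Z, SSZ))), mul(Z, Z)), Z)))))
  [19] S(S(S(S(add(S(add(add(SZ, mul(Z, SSZ)), mul(Z, Z))), Z)))))
  [20] S(S(S(S(S(add(add(add(SZ, mul(Z, SSZ)), mul(Z, Z)), Z))))))
  [21] S(S(S(S(S(add(add(S(add(Z, mul(Z, SSZ))), mul(Z, Z)), Z))))))
  [22] S(S(S(S(S(add(S(add(add(Z, mul(Z, SSZ)), mul(Z, Z))), Z))))))
  [23] S(S(S(S(S(S(add(add(add(Z, mul(Z, SSZ)), mul(Z, Z)), Z)))))))
  [24] S(S(S(S(S(S(add(add(mul(Z, SSZ), mul(Z, Z)), Z)))))))
  [25] S(S(S(S(S(S(add(add(Z, mul(Z, Z)), Z)))))))
  [26] S(S(S(S(S(S(add(mul(Z, Z), Z)))))))
  [27] S(S(S(S(S(S(add(Z, Z)))))))
  [28] S^6(Z)

Term B:
  start: add(add(add(Z, S^4(Z)), Z), add(add(S^4(Z), Z), add(Z, Z)))
  [1] add(add(S^4(Z), Z), add(add(S^4(Z), Z), add(Z, Z)))
  [2] add(S(add(SSSZ, Z)), add(add(S^4(Z), Z), add(Z, Z)))
  [3] S(add(add(SSSZ, Z), add(add(S^4(Z), Z), add(Z, Z))))
  [4] S(add(S(add(SSZ, Z)), add(add(S^4(Z), Z), add(Z, Z))))
  [5] S(S(add(add(SSZ, Z), add(add(S^4(Z), Z), add(Z, Z)))))
  [6] S(S(add(S(add(SZ, Z)), add(add(S^4(Z), Z), add(Z, Z)))))
  [7] S(S(S(add(add(SZ, Z), add(add(S^4(Z), Z), add(Z, Z))))))
  [8] S(S(S(add(S(add(Z, Z)), add(add(S^4(Z), Z), add(Z, Z))))))
  [9] S(S(S(S(add(add(Z, Z), add(add(S^4(Z), Z), add(Z, Z)))))))
  [10] S(S(S(S(add(Z, add(add(S^4(Z), Z), add(Z, Z)))))))
  [11] S(S(S(S(add(add(S^4(Z), Z), add(Z, Z))))))
  [12] S(S(S(S(add(S(add(SSSZ, Z)), add(Z, Z))))))
  [13] S(S(S(S(S(add(add(SSSZ, Z), add(Z, Z)))))))
  [14] S(S(S(S(S(add(S(add(SSZ, Z)), add(Z, Z)))))))
  [15] S(S(S(S(S(S(add(add(SSZ, Z), add(Z, Z))))))))
  [16] S(S(S(S(S(S(add(S(add(SZ, Z)), add(Z, Z))))))))
  [17] S(S(S(S(S(S(S(add(add(SZ, Z), add(Z, Z)))))))))
  [18] S(S(S(S(S(S(S(add(S(add(Z, Z)), add(Z, Z)))))))))
  [19] S(S(S(S(S(S(S(S(add(add(Z, Z), add(Z, Z))))))))))
  [20] S(S(S(S(S(S(S(S(add(Z, add(Z, Z))))))))))
  [21] S(S(S(S(S(S(S(S(add(Z, Z)))))))))
  [22] S^8(Z)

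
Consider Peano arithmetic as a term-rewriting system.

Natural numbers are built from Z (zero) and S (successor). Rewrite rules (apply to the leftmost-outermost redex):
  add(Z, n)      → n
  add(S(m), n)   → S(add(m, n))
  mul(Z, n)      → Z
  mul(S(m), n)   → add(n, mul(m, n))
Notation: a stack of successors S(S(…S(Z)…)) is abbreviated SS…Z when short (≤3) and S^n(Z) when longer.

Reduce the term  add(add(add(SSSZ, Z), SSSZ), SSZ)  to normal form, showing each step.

  start: add(add(add(SSSZ, Z), SSSZ), SSZ)
  [1] add(add(S(add(SSZ, Z)), SSSZ), SSZ)
  [2] add(S(add(add(SSZ, Z), SSSZ)), SSZ)
  [3] S(add(add(add(SSZ, Z), SSSZ), SSZ))
  [4] S(add(add(S(add(SZ, Z)), SSSZ), SSZ))
  [5] S(add(S(add(add(SZ, Z), SSSZ)), SSZ))
  [6] S(S(add(add(add(SZ, Z), SSSZ), SSZ)))
  [7] S(S(add(add(S(add(Z, Z)), SSSZ), SSZ)))
  [8] S(S(add(S(add(add(Z, Z), SSSZ)), SSZ)))
  [9] S(S(S(add(add(add(Z, Z), SSSZ), SSZ))))
  [10] S(S(S(add(add(Z, SSSZ), SSZ))))
  [11] S(S(S(add(SSSZ, SSZ))))
  [12] S(S(S(S(add(SSZ, SSZ)))))
  [13] S(S(S(S(S(add(SZ, SSZ))))))
  [14] S(S(S(S(S(S(add(Z, SSZ)))))))
  [15] S^8(Z)

Answer: normal form = S^8(Z)  (in 15 steps)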